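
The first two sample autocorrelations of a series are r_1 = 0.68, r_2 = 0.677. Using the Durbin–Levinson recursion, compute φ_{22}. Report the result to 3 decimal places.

φ_{22} = (r_2 − r_1²) / (1 − r_1²)
r_1² = (0.68)² = 0.4624
Numerator = 0.677 − 0.4624 = 0.2146; denominator = 1 − 0.4624 = 0.5376
φ_{22} = 0.2146 / 0.5376 = 0.399

0.399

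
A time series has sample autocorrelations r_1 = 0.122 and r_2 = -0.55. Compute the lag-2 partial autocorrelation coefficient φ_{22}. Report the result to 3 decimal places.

-0.573

φ_{22} = (r_2 − r_1²) / (1 − r_1²)
r_1² = (0.122)² = 0.014884
Numerator = -0.55 − 0.0149 = -0.5649; denominator = 1 − 0.0149 = 0.9851
φ_{22} = -0.5649 / 0.9851 = -0.573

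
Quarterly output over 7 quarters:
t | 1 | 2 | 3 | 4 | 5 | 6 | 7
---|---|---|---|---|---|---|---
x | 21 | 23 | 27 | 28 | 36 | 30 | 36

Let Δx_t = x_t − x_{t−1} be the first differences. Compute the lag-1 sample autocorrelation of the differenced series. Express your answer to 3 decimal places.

-0.734

First differences Δx: 2, 4, 1, 8, -6, 6
Mean of differences = 2.5000
Numerator Σ(Δx_t−Δx̄)(Δx_{t+1}−Δx̄) = -87.7500
Denominator Σ(Δx_t−Δx̄)² = 119.5000
r_1(Δx) = -87.7500 / 119.5000 = -0.734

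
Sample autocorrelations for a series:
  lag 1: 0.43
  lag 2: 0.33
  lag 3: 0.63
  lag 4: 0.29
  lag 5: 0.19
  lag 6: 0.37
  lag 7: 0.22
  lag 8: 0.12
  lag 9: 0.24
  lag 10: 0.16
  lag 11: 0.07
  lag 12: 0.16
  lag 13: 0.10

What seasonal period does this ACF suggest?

The largest autocorrelation is r_3 = 0.63; the remaining lags stay at or below 0.43. The elevated value at lag 1 (0.43), dropping to 0.33 at lag 2, reflects decaying short-term dependence rather than seasonality.
The dominant spike at lag 3 indicates a seasonal period of 3.

3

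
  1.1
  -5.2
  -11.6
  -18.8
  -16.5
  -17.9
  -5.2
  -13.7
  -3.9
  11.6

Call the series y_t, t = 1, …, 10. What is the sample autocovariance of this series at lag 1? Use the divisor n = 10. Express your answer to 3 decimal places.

24.325

Mean ȳ = (1.1 − 5.2 − 11.6 − 18.8 − 16.5 − 17.9 − 5.2 − 13.7 − 3.9 + 11.6)/10 = -8.0100
Σ_{t=1}^{9}(y_t−ȳ)(y_{t+1}−ȳ) = 243.2519
γ_1 = 243.2519 / 10 = 24.325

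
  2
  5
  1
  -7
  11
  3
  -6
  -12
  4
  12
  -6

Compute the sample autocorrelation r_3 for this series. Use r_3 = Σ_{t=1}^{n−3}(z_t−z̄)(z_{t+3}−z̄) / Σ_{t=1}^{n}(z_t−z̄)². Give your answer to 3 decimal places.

-0.049

Mean z̄ = (2 + 5 + 1 − 7 + 11 + 3 − 6 − 12 + 4 + 12 − 6)/11 = 0.6364
Numerator Σ_{t=1}^{8}(z_t−z̄)(z_{t+3}−z̄) = -28.2149
Denominator Σ(z_t−z̄)² = 580.5455
r_3 = -28.2149 / 580.5455 = -0.049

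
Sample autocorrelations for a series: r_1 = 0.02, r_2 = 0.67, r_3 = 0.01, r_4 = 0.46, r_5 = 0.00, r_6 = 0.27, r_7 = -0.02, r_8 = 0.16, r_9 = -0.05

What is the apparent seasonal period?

The largest autocorrelation is r_2 = 0.67, with weaker echoes at lags 4 (0.46), 6 (0.27) and 8 (0.16); the remaining lags stay at or below 0.02.
The dominant spike at lag 2 indicates a seasonal period of 2.

2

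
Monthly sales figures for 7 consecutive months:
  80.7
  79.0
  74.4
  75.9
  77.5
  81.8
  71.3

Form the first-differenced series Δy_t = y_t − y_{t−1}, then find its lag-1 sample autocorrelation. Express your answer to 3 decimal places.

First differences Δy: -1.7, -4.6, 1.5, 1.6, 4.3, -10.5
Mean of differences = -1.5667
Numerator Σ(Δy_t−Δȳ)(Δy_{t+1}−Δȳ) = -33.0178
Denominator Σ(Δy_t−Δȳ)² = 142.8733
r_1(Δy) = -33.0178 / 142.8733 = -0.231

-0.231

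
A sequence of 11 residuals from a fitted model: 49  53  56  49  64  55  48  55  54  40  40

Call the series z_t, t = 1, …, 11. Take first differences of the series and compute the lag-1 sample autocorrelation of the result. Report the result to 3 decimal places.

-0.361

First differences Δz: 4, 3, -7, 15, -9, -7, 7, -1, -14, 0
Mean of differences = -0.9000
Numerator Σ(Δz_t−Δz̄)(Δz_{t+1}−Δz̄) = -240.5100
Denominator Σ(Δz_t−Δz̄)² = 666.9000
r_1(Δz) = -240.5100 / 666.9000 = -0.361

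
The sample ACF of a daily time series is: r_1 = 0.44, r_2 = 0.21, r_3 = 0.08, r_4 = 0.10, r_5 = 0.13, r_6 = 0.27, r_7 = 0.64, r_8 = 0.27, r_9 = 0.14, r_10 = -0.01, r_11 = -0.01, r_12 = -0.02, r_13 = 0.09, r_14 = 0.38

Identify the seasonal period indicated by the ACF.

The largest autocorrelation is r_7 = 0.64; the remaining lags stay at or below 0.44. The elevated value at lag 1 (0.44), dropping to 0.21 at lag 2, reflects decaying short-term dependence rather than seasonality.
The dominant spike at lag 7 indicates a seasonal period of 7.

7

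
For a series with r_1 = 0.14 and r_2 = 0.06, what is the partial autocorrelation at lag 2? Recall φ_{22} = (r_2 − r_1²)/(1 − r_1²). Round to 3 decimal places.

φ_{22} = (r_2 − r_1²) / (1 − r_1²)
r_1² = (0.14)² = 0.0196
Numerator = 0.06 − 0.0196 = 0.0404; denominator = 1 − 0.0196 = 0.9804
φ_{22} = 0.0404 / 0.9804 = 0.041

0.041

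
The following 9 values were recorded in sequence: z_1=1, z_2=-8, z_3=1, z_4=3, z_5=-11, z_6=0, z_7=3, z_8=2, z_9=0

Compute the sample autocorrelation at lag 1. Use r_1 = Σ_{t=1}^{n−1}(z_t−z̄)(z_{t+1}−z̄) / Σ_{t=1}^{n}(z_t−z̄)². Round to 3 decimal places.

-0.255

Mean z̄ = (1 − 8 + 1 + 3 − 11 + 0 + 3 + 2 + 0)/9 = -1.0000
Numerator Σ_{t=1}^{8}(z_t−z̄)(z_{t+1}−z̄) = -51.0000
Denominator Σ(z_t−z̄)² = 200.0000
r_1 = -51.0000 / 200.0000 = -0.255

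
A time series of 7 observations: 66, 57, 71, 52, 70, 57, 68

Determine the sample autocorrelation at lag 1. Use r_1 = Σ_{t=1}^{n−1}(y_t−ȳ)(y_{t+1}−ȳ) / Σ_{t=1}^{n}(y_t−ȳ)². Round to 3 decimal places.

-0.891

Mean ȳ = (66 + 57 + 71 + 52 + 70 + 57 + 68)/7 = 63.0000
Deviations from mean: 3.0000, -6.0000, 8.0000, -11.0000, 7.0000, -6.0000, 5.0000
Numerator Σ_{t=1}^{6}(y_t−ȳ)(y_{t+1}−ȳ) = -303.0000
Denominator Σ(y_t−ȳ)² = 340.0000
r_1 = -303.0000 / 340.0000 = -0.891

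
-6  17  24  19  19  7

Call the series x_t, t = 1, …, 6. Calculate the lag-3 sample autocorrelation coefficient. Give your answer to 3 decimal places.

-0.258

Mean x̄ = (-6 + 17 + 24 + 19 + 19 + 7)/6 = 13.3333
Deviations from mean: -19.3333, 3.6667, 10.6667, 5.6667, 5.6667, -6.3333
Numerator Σ_{t=1}^{3}(x_t−x̄)(x_{t+3}−x̄) = -156.3333
Denominator Σ(x_t−x̄)² = 605.3333
r_3 = -156.3333 / 605.3333 = -0.258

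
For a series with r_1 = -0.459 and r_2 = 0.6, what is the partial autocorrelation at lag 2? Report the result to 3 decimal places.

φ_{22} = (r_2 − r_1²) / (1 − r_1²)
r_1² = (-0.459)² = 0.210681
Numerator = 0.6 − 0.2107 = 0.3893; denominator = 1 − 0.2107 = 0.7893
φ_{22} = 0.3893 / 0.7893 = 0.493

0.493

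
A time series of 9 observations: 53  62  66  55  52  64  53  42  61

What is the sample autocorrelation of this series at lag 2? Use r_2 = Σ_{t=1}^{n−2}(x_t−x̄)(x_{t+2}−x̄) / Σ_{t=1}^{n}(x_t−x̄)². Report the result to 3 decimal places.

-0.449

Mean x̄ = (53 + 62 + 66 + 55 + 52 + 64 + 53 + 42 + 61)/9 = 56.4444
Σ(x_t−x̄)(x_{t+2}−x̄) = (-32.9136) + (-8.0247) + (-42.4691) + (-10.9136) + (15.3086) + (-109.1358) + (-15.6914) = -203.8395
Denominator Σ(x_t−x̄)² = 454.2222
r_2 = -203.8395 / 454.2222 = -0.449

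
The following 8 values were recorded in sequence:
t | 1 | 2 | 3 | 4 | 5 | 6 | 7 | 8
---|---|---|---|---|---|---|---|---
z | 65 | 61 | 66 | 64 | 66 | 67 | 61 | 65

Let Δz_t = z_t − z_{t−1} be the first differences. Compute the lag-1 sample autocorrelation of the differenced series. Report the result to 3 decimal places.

-0.608

First differences Δz: -4, 5, -2, 2, 1, -6, 4
Mean of differences = 0.0000
Numerator Σ(Δz_t−Δz̄)(Δz_{t+1}−Δz̄) = -62.0000
Denominator Σ(Δz_t−Δz̄)² = 102.0000
r_1(Δz) = -62.0000 / 102.0000 = -0.608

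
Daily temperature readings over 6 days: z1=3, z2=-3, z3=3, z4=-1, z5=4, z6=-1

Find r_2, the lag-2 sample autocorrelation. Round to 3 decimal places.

0.537

Mean z̄ = (3 − 3 + 3 − 1 + 4 − 1)/6 = 0.8333
Deviations from mean: 2.1667, -3.8333, 2.1667, -1.8333, 3.1667, -1.8333
Σ(z_t−z̄)(z_{t+2}−z̄) = (4.6944) + (7.0278) + (6.8611) + (3.3611) = 21.9444
Denominator Σ(z_t−z̄)² = 40.8333
r_2 = 21.9444 / 40.8333 = 0.537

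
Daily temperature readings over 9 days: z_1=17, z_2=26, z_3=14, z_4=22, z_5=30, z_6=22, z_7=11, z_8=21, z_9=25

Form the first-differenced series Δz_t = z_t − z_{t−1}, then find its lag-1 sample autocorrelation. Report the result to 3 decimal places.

First differences Δz: 9, -12, 8, 8, -8, -11, 10, 4
Mean of differences = 1.0000
Numerator Σ(Δz_t−Δz̄)(Δz_{t+1}−Δz̄) = -182.0000
Denominator Σ(Δz_t−Δz̄)² = 646.0000
r_1(Δz) = -182.0000 / 646.0000 = -0.282

-0.282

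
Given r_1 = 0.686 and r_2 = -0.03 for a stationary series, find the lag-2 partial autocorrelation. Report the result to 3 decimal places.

-0.946

φ_{22} = (r_2 − r_1²) / (1 − r_1²)
r_1² = (0.686)² = 0.470596
Numerator = -0.03 − 0.4706 = -0.5006; denominator = 1 − 0.4706 = 0.5294
φ_{22} = -0.5006 / 0.5294 = -0.946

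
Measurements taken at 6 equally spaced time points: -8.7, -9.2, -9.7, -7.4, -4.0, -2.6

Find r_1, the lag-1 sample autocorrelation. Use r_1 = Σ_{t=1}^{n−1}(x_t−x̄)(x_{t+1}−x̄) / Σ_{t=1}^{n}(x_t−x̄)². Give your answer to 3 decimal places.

0.526

Mean x̄ = (-8.7 − 9.2 − 9.7 − 7.4 − 4.0 − 2.6)/6 = -6.9333
Deviations from mean: -1.7667, -2.2667, -2.7667, -0.4667, 2.9333, 4.3333
Numerator Σ_{t=1}^{5}(x_t−x̄)(x_{t+1}−x̄) = 22.9089
Denominator Σ(x_t−x̄)² = 43.5133
r_1 = 22.9089 / 43.5133 = 0.526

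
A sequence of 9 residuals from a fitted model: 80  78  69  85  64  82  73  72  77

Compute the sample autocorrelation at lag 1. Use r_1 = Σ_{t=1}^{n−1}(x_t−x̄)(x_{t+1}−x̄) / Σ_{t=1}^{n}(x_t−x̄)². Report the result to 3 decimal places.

-0.743

Mean x̄ = (80 + 78 + 69 + 85 + 64 + 82 + 73 + 72 + 77)/9 = 75.5556
Numerator Σ_{t=1}^{8}(x_t−x̄)(x_{t+1}−x̄) = -263.1975
Denominator Σ(x_t−x̄)² = 354.2222
r_1 = -263.1975 / 354.2222 = -0.743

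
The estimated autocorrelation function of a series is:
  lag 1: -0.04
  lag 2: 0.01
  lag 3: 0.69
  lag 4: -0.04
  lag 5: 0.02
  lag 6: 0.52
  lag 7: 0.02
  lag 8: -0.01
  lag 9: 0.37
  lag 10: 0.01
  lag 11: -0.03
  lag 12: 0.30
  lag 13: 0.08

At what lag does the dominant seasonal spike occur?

3

The largest autocorrelation is r_3 = 0.69, with weaker echoes at lags 6 (0.52), 9 (0.37) and 12 (0.30); the remaining lags stay at or below 0.08.
The dominant spike at lag 3 indicates a seasonal period of 3.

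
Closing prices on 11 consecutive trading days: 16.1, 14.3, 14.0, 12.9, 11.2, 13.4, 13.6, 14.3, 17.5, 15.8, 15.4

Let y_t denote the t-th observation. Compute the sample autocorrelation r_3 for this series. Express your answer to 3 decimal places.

-0.154

Mean ȳ = (16.1 + 14.3 + 14.0 + 12.9 + 11.2 + 13.4 + 13.6 + 14.3 + 17.5 + 15.8 + 15.4)/11 = 14.4091
Numerator Σ_{t=1}^{8}(y_t−ȳ)(y_{t+3}−ȳ) = -4.5702
Denominator Σ(y_t−ȳ)² = 29.7691
r_3 = -4.5702 / 29.7691 = -0.154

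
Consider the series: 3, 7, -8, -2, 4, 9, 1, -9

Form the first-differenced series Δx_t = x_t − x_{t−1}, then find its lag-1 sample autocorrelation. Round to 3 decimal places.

First differences Δx: 4, -15, 6, 6, 5, -8, -10
Mean of differences = -1.7143
Numerator Σ(Δx_t−Δx̄)(Δx_{t+1}−Δx̄) = -57.2245
Denominator Σ(Δx_t−Δx̄)² = 481.4286
r_1(Δx) = -57.2245 / 481.4286 = -0.119

-0.119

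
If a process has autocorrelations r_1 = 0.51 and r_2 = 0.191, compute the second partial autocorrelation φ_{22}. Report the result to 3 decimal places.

φ_{22} = (r_2 − r_1²) / (1 − r_1²)
r_1² = (0.51)² = 0.2601
Numerator = 0.191 − 0.2601 = -0.0691; denominator = 1 − 0.2601 = 0.7399
φ_{22} = -0.0691 / 0.7399 = -0.093

-0.093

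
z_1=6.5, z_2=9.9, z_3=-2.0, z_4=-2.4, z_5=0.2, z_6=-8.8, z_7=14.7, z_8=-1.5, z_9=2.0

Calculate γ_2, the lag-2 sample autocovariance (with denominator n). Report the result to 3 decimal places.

1.938

Mean z̄ = (6.5 + 9.9 − 2.0 − 2.4 + 0.2 − 8.8 + 14.7 − 1.5 + 2.0)/9 = 2.0667
Σ_{t=1}^{7}(z_t−z̄)(z_{t+2}−z̄) = 17.4444
γ_2 = 17.4444 / 9 = 1.938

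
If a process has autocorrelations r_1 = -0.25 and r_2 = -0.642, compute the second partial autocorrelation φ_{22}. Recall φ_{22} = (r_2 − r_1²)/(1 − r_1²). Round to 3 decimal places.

φ_{22} = (r_2 − r_1²) / (1 − r_1²)
r_1² = (-0.25)² = 0.0625
Numerator = -0.642 − 0.0625 = -0.7045; denominator = 1 − 0.0625 = 0.9375
φ_{22} = -0.7045 / 0.9375 = -0.751

-0.751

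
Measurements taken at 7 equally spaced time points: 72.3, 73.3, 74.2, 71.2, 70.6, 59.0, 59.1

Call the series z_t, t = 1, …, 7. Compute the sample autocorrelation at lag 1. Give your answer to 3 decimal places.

0.522

Mean z̄ = (72.3 + 73.3 + 74.2 + 71.2 + 70.6 + 59.0 + 59.1)/7 = 68.5286
Σ(z_t−z̄)(z_{t+1}−z̄) = (17.9951) + (27.0608) + (15.1508) + (5.5337) + (-19.7378) + (89.8408) = 135.8435
Denominator Σ(z_t−z̄)² = 260.2743
r_1 = 135.8435 / 260.2743 = 0.522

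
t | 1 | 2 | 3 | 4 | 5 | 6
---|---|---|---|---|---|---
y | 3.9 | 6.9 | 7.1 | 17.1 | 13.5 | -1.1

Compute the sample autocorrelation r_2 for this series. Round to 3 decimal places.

-0.435

Mean ȳ = (3.9 + 6.9 + 7.1 + 17.1 + 13.5 − 1.1)/6 = 7.9000
Numerator Σ_{t=1}^{4}(y_t−ȳ)(y_{t+2}−ȳ) = -93.2800
Denominator Σ(y_t−ȳ)² = 214.6400
r_2 = -93.2800 / 214.6400 = -0.435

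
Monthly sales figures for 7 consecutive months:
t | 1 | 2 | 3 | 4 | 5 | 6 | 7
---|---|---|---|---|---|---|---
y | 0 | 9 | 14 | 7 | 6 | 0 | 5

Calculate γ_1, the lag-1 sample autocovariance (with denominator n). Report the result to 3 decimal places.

Mean ȳ = (0 + 9 + 14 + 7 + 6 + 0 + 5)/7 = 5.8571
Σ_{t=1}^{6}(y_t−ȳ)(y_{t+1}−ȳ) = 20.8367
γ_1 = 20.8367 / 7 = 2.977

2.977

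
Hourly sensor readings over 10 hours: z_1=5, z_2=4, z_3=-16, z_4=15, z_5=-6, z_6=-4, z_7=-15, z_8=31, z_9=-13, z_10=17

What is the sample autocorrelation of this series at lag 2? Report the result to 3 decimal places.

Mean z̄ = (5 + 4 − 16 + 15 − 6 − 4 − 15 + 31 − 13 + 17)/10 = 1.8000
Numerator Σ_{t=1}^{8}(z_t−z̄)(z_{t+2}−z̄) = 688.5200
Denominator Σ(z_t−z̄)² = 2185.6000
r_2 = 688.5200 / 2185.6000 = 0.315

0.315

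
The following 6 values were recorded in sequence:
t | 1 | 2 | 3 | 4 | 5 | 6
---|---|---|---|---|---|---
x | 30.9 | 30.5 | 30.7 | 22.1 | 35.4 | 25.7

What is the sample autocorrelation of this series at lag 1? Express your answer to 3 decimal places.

-0.669

Mean x̄ = (30.9 + 30.5 + 30.7 + 22.1 + 35.4 + 25.7)/6 = 29.2167
Deviations from mean: 1.6833, 1.2833, 1.4833, -7.1167, 6.1833, -3.5167
Numerator Σ_{t=1}^{5}(x_t−x̄)(x_{t+1}−x̄) = -72.2419
Denominator Σ(x_t−x̄)² = 107.9283
r_1 = -72.2419 / 107.9283 = -0.669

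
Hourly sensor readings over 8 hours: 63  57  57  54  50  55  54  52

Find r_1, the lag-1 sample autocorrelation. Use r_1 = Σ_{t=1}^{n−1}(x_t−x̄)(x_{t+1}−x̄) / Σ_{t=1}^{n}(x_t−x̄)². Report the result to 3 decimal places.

0.248

Mean x̄ = (63 + 57 + 57 + 54 + 50 + 55 + 54 + 52)/8 = 55.2500
Deviations from mean: 7.7500, 1.7500, 1.7500, -1.2500, -5.2500, -0.2500, -1.2500, -3.2500
Σ(x_t−x̄)(x_{t+1}−x̄) = (13.5625) + (3.0625) + (-2.1875) + (6.5625) + (1.3125) + (0.3125) + (4.0625) = 26.6875
Denominator Σ(x_t−x̄)² = 107.5000
r_1 = 26.6875 / 107.5000 = 0.248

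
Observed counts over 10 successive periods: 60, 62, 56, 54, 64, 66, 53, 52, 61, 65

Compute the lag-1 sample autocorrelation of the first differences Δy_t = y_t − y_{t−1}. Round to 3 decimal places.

0.035

First differences Δy: 2, -6, -2, 10, 2, -13, -1, 9, 4
Mean of differences = 0.5556
Numerator Σ(Δy_t−Δȳ)(Δy_{t+1}−Δȳ) = 14.2469
Denominator Σ(Δy_t−Δȳ)² = 412.2222
r_1(Δy) = 14.2469 / 412.2222 = 0.035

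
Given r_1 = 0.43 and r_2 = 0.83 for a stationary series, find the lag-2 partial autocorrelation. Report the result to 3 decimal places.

0.791

φ_{22} = (r_2 − r_1²) / (1 − r_1²)
r_1² = (0.43)² = 0.1849
Numerator = 0.83 − 0.1849 = 0.6451; denominator = 1 − 0.1849 = 0.8151
φ_{22} = 0.6451 / 0.8151 = 0.791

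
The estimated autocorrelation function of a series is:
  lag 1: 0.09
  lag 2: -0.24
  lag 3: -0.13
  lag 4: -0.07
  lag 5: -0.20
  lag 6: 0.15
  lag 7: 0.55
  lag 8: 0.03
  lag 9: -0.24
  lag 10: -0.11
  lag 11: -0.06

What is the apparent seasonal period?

7

The largest autocorrelation is r_7 = 0.55; the remaining lags stay at or below 0.15.
The dominant spike at lag 7 indicates a seasonal period of 7.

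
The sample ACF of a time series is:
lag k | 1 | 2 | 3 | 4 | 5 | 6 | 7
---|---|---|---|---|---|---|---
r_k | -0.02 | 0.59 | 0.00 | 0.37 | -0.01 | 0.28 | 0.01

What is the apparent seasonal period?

2

The largest autocorrelation is r_2 = 0.59, with weaker echoes at lags 4 (0.37) and 6 (0.28); the remaining lags stay at or below 0.01.
The dominant spike at lag 2 indicates a seasonal period of 2.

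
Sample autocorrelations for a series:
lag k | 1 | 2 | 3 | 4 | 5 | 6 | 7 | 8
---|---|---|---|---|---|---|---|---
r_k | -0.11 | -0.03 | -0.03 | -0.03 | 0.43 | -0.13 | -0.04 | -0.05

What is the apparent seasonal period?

5

The largest autocorrelation is r_5 = 0.43; the remaining lags stay at or below -0.03.
The dominant spike at lag 5 indicates a seasonal period of 5.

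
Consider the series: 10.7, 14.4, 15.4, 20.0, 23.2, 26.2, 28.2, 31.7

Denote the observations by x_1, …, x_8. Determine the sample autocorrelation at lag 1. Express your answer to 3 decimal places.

0.616

Mean x̄ = (10.7 + 14.4 + 15.4 + 20.0 + 23.2 + 26.2 + 28.2 + 31.7)/8 = 21.2250
Deviations from mean: -10.5250, -6.8250, -5.8250, -1.2250, 1.9750, 4.9750, 6.9750, 10.4750
Numerator Σ_{t=1}^{7}(x_t−x̄)(x_{t+1}−x̄) = 233.8944
Denominator Σ(x_t−x̄)² = 379.8150
r_1 = 233.8944 / 379.8150 = 0.616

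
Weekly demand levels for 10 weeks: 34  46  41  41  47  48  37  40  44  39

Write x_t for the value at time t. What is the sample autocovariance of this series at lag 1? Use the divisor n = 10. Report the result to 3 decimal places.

Mean x̄ = (34 + 46 + 41 + 41 + 47 + 48 + 37 + 40 + 44 + 39)/10 = 41.7000
Σ_{t=1}^{9}(x_t−x̄)(x_{t+1}−x̄) = -37.6900
γ_1 = -37.6900 / 10 = -3.769

-3.769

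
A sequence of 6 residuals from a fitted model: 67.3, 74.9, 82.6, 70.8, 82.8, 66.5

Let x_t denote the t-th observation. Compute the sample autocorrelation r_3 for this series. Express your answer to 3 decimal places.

-0.134

Mean x̄ = (67.3 + 74.9 + 82.6 + 70.8 + 82.8 + 66.5)/6 = 74.1500
Deviations from mean: -6.8500, 0.7500, 8.4500, -3.3500, 8.6500, -7.6500
Σ(x_t−x̄)(x_{t+3}−x̄) = (22.9475) + (6.4875) + (-64.6425) = -35.2075
Denominator Σ(x_t−x̄)² = 263.4550
r_3 = -35.2075 / 263.4550 = -0.134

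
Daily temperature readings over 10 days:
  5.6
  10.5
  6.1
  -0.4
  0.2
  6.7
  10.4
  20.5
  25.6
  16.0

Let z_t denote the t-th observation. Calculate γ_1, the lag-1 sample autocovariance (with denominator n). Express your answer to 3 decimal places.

Mean z̄ = (5.6 + 10.5 + 6.1 − 0.4 + 0.2 + 6.7 + 10.4 + 20.5 + 25.6 + 16.0)/10 = 10.1200
Σ_{t=1}^{9}(z_t−z̄)(z_{t+1}−z̄) = 430.9836
γ_1 = 430.9836 / 10 = 43.098

43.098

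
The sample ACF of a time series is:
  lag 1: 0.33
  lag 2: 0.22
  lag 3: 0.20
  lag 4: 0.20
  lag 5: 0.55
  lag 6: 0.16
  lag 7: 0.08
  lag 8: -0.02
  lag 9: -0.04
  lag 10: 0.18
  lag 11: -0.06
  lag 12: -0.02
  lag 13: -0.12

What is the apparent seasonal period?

The largest autocorrelation is r_5 = 0.55; the remaining lags stay at or below 0.33. The elevated value at lag 1 (0.33), dropping to 0.22 at lag 2, reflects decaying short-term dependence rather than seasonality.
The dominant spike at lag 5 indicates a seasonal period of 5.

5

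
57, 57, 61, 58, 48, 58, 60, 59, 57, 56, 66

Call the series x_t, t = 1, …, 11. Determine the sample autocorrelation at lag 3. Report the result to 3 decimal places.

Mean x̄ = (57 + 57 + 61 + 58 + 48 + 58 + 60 + 59 + 57 + 56 + 66)/11 = 57.9091
Numerator Σ_{t=1}^{8}(x_t−x̄)(x_{t+3}−x̄) = 3.3388
Denominator Σ(x_t−x̄)² = 184.9091
r_3 = 3.3388 / 184.9091 = 0.018

0.018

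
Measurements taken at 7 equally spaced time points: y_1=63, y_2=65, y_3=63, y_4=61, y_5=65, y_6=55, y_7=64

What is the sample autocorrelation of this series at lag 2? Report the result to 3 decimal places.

0.177

Mean ȳ = (63 + 65 + 63 + 61 + 65 + 55 + 64)/7 = 62.2857
Deviations from mean: 0.7143, 2.7143, 0.7143, -1.2857, 2.7143, -7.2857, 1.7143
Numerator Σ_{t=1}^{5}(y_t−ȳ)(y_{t+2}−ȳ) = 12.9796
Denominator Σ(y_t−ȳ)² = 73.4286
r_2 = 12.9796 / 73.4286 = 0.177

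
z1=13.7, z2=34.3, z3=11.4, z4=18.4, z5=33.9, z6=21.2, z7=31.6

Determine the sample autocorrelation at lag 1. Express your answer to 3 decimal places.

Mean z̄ = (13.7 + 34.3 + 11.4 + 18.4 + 33.9 + 21.2 + 31.6)/7 = 23.5000
Deviations from mean: -9.8000, 10.8000, -12.1000, -5.1000, 10.4000, -2.3000, 8.1000
Numerator Σ_{t=1}^{6}(z_t−z̄)(z_{t+1}−z̄) = -270.4000
Denominator Σ(z_t−z̄)² = 564.1600
r_1 = -270.4000 / 564.1600 = -0.479

-0.479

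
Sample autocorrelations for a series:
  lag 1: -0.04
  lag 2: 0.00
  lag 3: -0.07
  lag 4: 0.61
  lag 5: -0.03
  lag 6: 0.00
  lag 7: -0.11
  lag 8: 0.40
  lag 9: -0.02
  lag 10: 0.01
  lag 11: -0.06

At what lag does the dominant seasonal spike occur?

4

The largest autocorrelation is r_4 = 0.61, with a weaker echo at lag 8 (0.40); the remaining lags stay at or below 0.01.
The dominant spike at lag 4 indicates a seasonal period of 4.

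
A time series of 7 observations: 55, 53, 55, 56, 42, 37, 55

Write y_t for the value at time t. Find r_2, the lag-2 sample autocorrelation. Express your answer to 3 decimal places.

Mean ȳ = (55 + 53 + 55 + 56 + 42 + 37 + 55)/7 = 50.4286
Deviations from mean: 4.5714, 2.5714, 4.5714, 5.5714, -8.4286, -13.4286, 4.5714
Numerator Σ_{t=1}^{5}(y_t−ȳ)(y_{t+2}−ȳ) = -116.6531
Denominator Σ(y_t−ȳ)² = 351.7143
r_2 = -116.6531 / 351.7143 = -0.332

-0.332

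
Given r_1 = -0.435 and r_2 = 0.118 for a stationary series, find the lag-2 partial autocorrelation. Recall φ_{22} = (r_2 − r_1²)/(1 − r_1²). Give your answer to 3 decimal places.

φ_{22} = (r_2 − r_1²) / (1 − r_1²)
r_1² = (-0.435)² = 0.189225
Numerator = 0.118 − 0.1892 = -0.0712; denominator = 1 − 0.1892 = 0.8108
φ_{22} = -0.0712 / 0.8108 = -0.088

-0.088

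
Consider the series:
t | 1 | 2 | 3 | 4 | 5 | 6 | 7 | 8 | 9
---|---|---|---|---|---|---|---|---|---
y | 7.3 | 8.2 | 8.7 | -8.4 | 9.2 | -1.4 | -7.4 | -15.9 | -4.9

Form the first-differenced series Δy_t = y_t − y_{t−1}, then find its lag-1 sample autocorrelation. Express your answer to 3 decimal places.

First differences Δy: 0.9, 0.5, -17.1, 17.6, -10.6, -6.0, -8.5, 11.0
Mean of differences = -1.5250
Numerator Σ(Δy_t−Δȳ)(Δy_{t+1}−Δȳ) = -513.5981
Denominator Σ(Δy_t−Δȳ)² = 926.2350
r_1(Δy) = -513.5981 / 926.2350 = -0.555

-0.555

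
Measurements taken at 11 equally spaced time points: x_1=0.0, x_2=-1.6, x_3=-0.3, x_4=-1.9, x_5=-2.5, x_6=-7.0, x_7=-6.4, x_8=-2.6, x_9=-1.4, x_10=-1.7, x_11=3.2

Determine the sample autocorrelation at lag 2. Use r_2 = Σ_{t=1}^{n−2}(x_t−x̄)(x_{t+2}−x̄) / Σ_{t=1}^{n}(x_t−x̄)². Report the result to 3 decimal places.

0.094

Mean x̄ = (0.0 − 1.6 − 0.3 − 1.9 − 2.5 − 7.0 − 6.4 − 2.6 − 1.4 − 1.7 + 3.2)/11 = -2.0182
Numerator Σ_{t=1}^{9}(x_t−x̄)(x_{t+2}−x̄) = 7.4421
Denominator Σ(x_t−x̄)² = 79.5164
r_2 = 7.4421 / 79.5164 = 0.094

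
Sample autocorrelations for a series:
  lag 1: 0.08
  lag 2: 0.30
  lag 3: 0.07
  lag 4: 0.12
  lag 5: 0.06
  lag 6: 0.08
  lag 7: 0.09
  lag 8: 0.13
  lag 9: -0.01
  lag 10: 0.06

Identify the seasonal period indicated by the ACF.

The largest autocorrelation is r_2 = 0.30; the remaining lags stay at or below 0.13.
The dominant spike at lag 2 indicates a seasonal period of 2.

2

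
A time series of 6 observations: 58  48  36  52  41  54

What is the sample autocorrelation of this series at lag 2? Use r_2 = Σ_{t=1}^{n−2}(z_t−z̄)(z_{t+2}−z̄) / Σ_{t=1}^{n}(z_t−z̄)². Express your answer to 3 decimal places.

Mean z̄ = (58 + 48 + 36 + 52 + 41 + 54)/6 = 48.1667
Deviations from mean: 9.8333, -0.1667, -12.1667, 3.8333, -7.1667, 5.8333
Σ(z_t−z̄)(z_{t+2}−z̄) = (-119.6389) + (-0.6389) + (87.1944) + (22.3611) = -10.7222
Denominator Σ(z_t−z̄)² = 344.8333
r_2 = -10.7222 / 344.8333 = -0.031

-0.031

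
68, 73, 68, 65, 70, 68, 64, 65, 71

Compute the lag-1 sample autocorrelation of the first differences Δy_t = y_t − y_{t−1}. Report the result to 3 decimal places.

First differences Δy: 5, -5, -3, 5, -2, -4, 1, 6
Mean of differences = 0.3750
Numerator Σ(Δy_t−Δȳ)(Δy_{t+1}−Δȳ) = -22.1406
Denominator Σ(Δy_t−Δȳ)² = 139.8750
r_1(Δy) = -22.1406 / 139.8750 = -0.158

-0.158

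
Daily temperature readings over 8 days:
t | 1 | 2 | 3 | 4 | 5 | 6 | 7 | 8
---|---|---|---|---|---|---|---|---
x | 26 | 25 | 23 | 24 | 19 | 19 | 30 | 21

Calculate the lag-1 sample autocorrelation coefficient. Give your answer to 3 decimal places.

-0.254

Mean x̄ = (26 + 25 + 23 + 24 + 19 + 19 + 30 + 21)/8 = 23.3750
Deviations from mean: 2.6250, 1.6250, -0.3750, 0.6250, -4.3750, -4.3750, 6.6250, -2.3750
Numerator Σ_{t=1}^{7}(x_t−x̄)(x_{t+1}−x̄) = -24.8906
Denominator Σ(x_t−x̄)² = 97.8750
r_1 = -24.8906 / 97.8750 = -0.254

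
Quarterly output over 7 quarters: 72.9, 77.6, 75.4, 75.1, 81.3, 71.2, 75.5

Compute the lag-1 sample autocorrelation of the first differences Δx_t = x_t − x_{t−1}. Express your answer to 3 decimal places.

-0.622

First differences Δx: 4.7, -2.2, -0.3, 6.2, -10.1, 4.3
Mean of differences = 0.4333
Numerator Σ(Δx_t−Δx̄)(Δx_{t+1}−Δx̄) = -115.0044
Denominator Σ(Δx_t−Δx̄)² = 184.8333
r_1(Δx) = -115.0044 / 184.8333 = -0.622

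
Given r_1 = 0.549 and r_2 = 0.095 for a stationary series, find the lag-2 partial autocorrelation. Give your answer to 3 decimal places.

φ_{22} = (r_2 − r_1²) / (1 − r_1²)
r_1² = (0.549)² = 0.301401
Numerator = 0.095 − 0.3014 = -0.2064; denominator = 1 − 0.3014 = 0.6986
φ_{22} = -0.2064 / 0.6986 = -0.295

-0.295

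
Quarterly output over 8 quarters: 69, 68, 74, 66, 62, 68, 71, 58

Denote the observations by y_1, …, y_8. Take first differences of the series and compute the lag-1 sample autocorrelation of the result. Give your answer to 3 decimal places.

-0.206

First differences Δy: -1, 6, -8, -4, 6, 3, -13
Mean of differences = -1.5714
Numerator Σ(Δy_t−Δȳ)(Δy_{t+1}−Δȳ) = -64.7551
Denominator Σ(Δy_t−Δȳ)² = 313.7143
r_1(Δy) = -64.7551 / 313.7143 = -0.206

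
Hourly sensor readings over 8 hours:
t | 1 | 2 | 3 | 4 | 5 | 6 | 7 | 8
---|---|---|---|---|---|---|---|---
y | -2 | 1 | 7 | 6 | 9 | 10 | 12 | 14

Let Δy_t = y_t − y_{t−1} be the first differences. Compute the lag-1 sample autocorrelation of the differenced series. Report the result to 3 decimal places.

-0.451

First differences Δy: 3, 6, -1, 3, 1, 2, 2
Mean of differences = 2.2857
Numerator Σ(Δy_t−Δȳ)(Δy_{t+1}−Δȳ) = -12.3673
Denominator Σ(Δy_t−Δȳ)² = 27.4286
r_1(Δy) = -12.3673 / 27.4286 = -0.451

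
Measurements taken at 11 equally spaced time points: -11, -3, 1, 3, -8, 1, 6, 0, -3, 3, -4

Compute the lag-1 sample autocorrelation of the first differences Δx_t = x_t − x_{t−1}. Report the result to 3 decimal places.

-0.258

First differences Δx: 8, 4, 2, -11, 9, 5, -6, -3, 6, -7
Mean of differences = 0.7000
Numerator Σ(Δx_t−Δx̄)(Δx_{t+1}−Δx̄) = -112.6900
Denominator Σ(Δx_t−Δx̄)² = 436.1000
r_1(Δx) = -112.6900 / 436.1000 = -0.258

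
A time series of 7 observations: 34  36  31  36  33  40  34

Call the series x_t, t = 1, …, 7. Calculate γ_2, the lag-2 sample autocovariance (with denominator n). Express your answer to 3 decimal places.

2.749

Mean x̄ = (34 + 36 + 31 + 36 + 33 + 40 + 34)/7 = 34.8571
Deviations: -0.8571, 1.1429, -3.8571, 1.1429, -1.8571, 5.1429, -0.8571
Σ_{t=1}^{5}(x_t−x̄)(x_{t+2}−x̄) = 19.2449
γ_2 = 19.2449 / 7 = 2.749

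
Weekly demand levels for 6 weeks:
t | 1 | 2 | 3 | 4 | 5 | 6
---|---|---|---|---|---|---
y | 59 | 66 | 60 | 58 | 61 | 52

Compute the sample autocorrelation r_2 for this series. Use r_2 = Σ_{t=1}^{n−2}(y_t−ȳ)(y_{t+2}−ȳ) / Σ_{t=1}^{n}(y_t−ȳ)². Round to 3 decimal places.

Mean ȳ = (59 + 66 + 60 + 58 + 61 + 52)/6 = 59.3333
Deviations from mean: -0.3333, 6.6667, 0.6667, -1.3333, 1.6667, -7.3333
Σ(y_t−ȳ)(y_{t+2}−ȳ) = (-0.2222) + (-8.8889) + (1.1111) + (9.7778) = 1.7778
Denominator Σ(y_t−ȳ)² = 103.3333
r_2 = 1.7778 / 103.3333 = 0.017

0.017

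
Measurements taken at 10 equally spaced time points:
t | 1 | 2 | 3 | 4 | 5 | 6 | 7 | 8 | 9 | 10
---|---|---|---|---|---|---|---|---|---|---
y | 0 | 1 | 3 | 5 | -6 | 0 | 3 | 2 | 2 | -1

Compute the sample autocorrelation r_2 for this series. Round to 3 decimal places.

Mean ȳ = (0 + 1 + 3 + 5 − 6 + 0 + 3 + 2 + 2 − 1)/10 = 0.9000
Numerator Σ_{t=1}^{8}(y_t−ȳ)(y_{t+2}−ȳ) = -34.9200
Denominator Σ(y_t−ȳ)² = 80.9000
r_2 = -34.9200 / 80.9000 = -0.432

-0.432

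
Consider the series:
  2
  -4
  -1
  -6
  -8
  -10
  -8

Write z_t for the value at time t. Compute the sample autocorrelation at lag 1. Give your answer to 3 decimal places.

0.364

Mean z̄ = (2 − 4 − 1 − 6 − 8 − 10 − 8)/7 = -5.0000
Deviations from mean: 7.0000, 1.0000, 4.0000, -1.0000, -3.0000, -5.0000, -3.0000
Σ(z_t−z̄)(z_{t+1}−z̄) = (7.0000) + (4.0000) + (-4.0000) + (3.0000) + (15.0000) + (15.0000) = 40.0000
Denominator Σ(z_t−z̄)² = 110.0000
r_1 = 40.0000 / 110.0000 = 0.364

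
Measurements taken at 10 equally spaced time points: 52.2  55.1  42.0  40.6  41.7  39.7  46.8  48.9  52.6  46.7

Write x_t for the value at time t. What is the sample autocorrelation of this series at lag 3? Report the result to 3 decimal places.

-0.354

Mean x̄ = (52.2 + 55.1 + 42.0 + 40.6 + 41.7 + 39.7 + 46.8 + 48.9 + 52.6 + 46.7)/10 = 46.6300
Numerator Σ_{t=1}^{7}(x_t−x̄)(x_{t+3}−x̄) = -96.8347
Denominator Σ(x_t−x̄)² = 273.7210
r_3 = -96.8347 / 273.7210 = -0.354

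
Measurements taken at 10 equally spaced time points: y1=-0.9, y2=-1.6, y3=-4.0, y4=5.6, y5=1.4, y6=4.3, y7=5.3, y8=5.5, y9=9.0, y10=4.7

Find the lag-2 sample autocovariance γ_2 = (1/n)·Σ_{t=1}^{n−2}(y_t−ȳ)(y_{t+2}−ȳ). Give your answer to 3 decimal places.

4.754

Mean ȳ = (-0.9 − 1.6 − 4.0 + 5.6 + 1.4 + 4.3 + 5.3 + 5.5 + 9.0 + 4.7)/10 = 2.9300
Σ_{t=1}^{8}(y_t−ȳ)(y_{t+2}−ȳ) = 47.5372
γ_2 = 47.5372 / 10 = 4.754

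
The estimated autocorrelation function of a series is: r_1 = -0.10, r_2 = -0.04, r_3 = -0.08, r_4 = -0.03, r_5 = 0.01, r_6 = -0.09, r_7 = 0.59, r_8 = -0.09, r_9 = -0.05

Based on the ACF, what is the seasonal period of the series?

7

The largest autocorrelation is r_7 = 0.59; the remaining lags stay at or below 0.01.
The dominant spike at lag 7 indicates a seasonal period of 7.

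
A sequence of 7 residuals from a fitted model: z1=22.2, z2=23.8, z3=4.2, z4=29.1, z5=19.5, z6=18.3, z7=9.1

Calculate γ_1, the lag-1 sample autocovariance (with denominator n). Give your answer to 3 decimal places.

-27.796

Mean z̄ = (22.2 + 23.8 + 4.2 + 29.1 + 19.5 + 18.3 + 9.1)/7 = 18.0286
Σ_{t=1}^{6}(z_t−z̄)(z_{t+1}−z̄) = -194.5708
γ_1 = -194.5708 / 7 = -27.796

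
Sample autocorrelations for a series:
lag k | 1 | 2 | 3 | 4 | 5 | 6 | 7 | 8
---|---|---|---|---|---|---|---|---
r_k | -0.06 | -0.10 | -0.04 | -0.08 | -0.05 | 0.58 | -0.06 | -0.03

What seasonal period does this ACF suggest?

The largest autocorrelation is r_6 = 0.58; the remaining lags stay at or below -0.03.
The dominant spike at lag 6 indicates a seasonal period of 6.

6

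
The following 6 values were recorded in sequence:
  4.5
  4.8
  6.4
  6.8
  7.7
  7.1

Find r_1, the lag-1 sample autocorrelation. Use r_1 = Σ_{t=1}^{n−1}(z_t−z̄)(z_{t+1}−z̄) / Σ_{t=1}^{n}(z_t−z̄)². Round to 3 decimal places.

Mean z̄ = (4.5 + 4.8 + 6.4 + 6.8 + 7.7 + 7.1)/6 = 6.2167
Deviations from mean: -1.7167, -1.4167, 0.1833, 0.5833, 1.4833, 0.8833
Σ(z_t−z̄)(z_{t+1}−z̄) = (2.4319) + (-0.2597) + (0.1069) + (0.8653) + (1.3103) = 4.4547
Denominator Σ(z_t−z̄)² = 8.3083
r_1 = 4.4547 / 8.3083 = 0.536

0.536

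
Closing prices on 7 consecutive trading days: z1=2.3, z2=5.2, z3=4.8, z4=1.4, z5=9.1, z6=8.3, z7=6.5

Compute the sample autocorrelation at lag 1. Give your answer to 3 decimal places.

Mean z̄ = (2.3 + 5.2 + 4.8 + 1.4 + 9.1 + 8.3 + 6.5)/7 = 5.3714
Deviations from mean: -3.0714, -0.1714, -0.5714, -3.9714, 3.7286, 2.9286, 1.1286
Σ(z_t−z̄)(z_{t+1}−z̄) = (0.5265) + (0.0980) + (2.2694) + (-14.8078) + (10.9194) + (3.3051) = 2.3106
Denominator Σ(z_t−z̄)² = 49.3143
r_1 = 2.3106 / 49.3143 = 0.047

0.047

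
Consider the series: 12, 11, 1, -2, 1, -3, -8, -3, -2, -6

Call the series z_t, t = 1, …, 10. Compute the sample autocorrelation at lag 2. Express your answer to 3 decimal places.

0.085

Mean z̄ = (12 + 11 + 1 − 2 + 1 − 3 − 8 − 3 − 2 − 6)/10 = 0.1000
Numerator Σ_{t=1}^{8}(z_t−z̄)(z_{t+2}−z̄) = 33.3800
Denominator Σ(z_t−z̄)² = 392.9000
r_2 = 33.3800 / 392.9000 = 0.085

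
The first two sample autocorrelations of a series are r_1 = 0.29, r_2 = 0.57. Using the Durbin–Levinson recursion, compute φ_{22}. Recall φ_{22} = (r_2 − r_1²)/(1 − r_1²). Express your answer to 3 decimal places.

φ_{22} = (r_2 − r_1²) / (1 − r_1²)
r_1² = (0.29)² = 0.0841
Numerator = 0.57 − 0.0841 = 0.4859; denominator = 1 − 0.0841 = 0.9159
φ_{22} = 0.4859 / 0.9159 = 0.531

0.531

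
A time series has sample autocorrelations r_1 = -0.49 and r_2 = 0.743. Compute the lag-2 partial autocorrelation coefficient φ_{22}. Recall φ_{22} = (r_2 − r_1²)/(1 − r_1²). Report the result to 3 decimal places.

φ_{22} = (r_2 − r_1²) / (1 − r_1²)
r_1² = (-0.49)² = 0.2401
Numerator = 0.743 − 0.2401 = 0.5029; denominator = 1 − 0.2401 = 0.7599
φ_{22} = 0.5029 / 0.7599 = 0.662

0.662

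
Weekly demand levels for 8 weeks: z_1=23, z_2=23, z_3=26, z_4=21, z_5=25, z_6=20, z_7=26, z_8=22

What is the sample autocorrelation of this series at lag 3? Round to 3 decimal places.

Mean z̄ = (23 + 23 + 26 + 21 + 25 + 20 + 26 + 22)/8 = 23.2500
Deviations from mean: -0.2500, -0.2500, 2.7500, -2.2500, 1.7500, -3.2500, 2.7500, -1.2500
Σ(z_t−z̄)(z_{t+3}−z̄) = (0.5625) + (-0.4375) + (-8.9375) + (-6.1875) + (-2.1875) = -17.1875
Denominator Σ(z_t−z̄)² = 35.5000
r_3 = -17.1875 / 35.5000 = -0.484

-0.484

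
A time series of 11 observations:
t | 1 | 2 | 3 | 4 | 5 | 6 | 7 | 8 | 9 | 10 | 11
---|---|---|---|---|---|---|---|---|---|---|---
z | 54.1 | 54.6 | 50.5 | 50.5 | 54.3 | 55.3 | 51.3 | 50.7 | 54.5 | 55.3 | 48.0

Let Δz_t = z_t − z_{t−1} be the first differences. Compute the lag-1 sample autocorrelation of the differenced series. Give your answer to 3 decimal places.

-0.043

First differences Δz: 0.5, -4.1, 0.0, 3.8, 1.0, -4.0, -0.6, 3.8, 0.8, -7.3
Mean of differences = -0.6100
Numerator Σ(Δz_t−Δz̄)(Δz_{t+1}−Δz̄) = -4.8751
Denominator Σ(Δz_t−Δz̄)² = 113.5090
r_1(Δz) = -4.8751 / 113.5090 = -0.043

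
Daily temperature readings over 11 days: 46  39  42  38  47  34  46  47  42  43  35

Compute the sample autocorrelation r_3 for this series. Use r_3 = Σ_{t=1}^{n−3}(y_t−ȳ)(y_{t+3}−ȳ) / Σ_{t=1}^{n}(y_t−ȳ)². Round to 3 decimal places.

-0.239

Mean ȳ = (46 + 39 + 42 + 38 + 47 + 34 + 46 + 47 + 42 + 43 + 35)/11 = 41.7273
Numerator Σ_{t=1}^{8}(y_t−ȳ)(y_{t+3}−ȳ) = -52.6777
Denominator Σ(y_t−ȳ)² = 220.1818
r_3 = -52.6777 / 220.1818 = -0.239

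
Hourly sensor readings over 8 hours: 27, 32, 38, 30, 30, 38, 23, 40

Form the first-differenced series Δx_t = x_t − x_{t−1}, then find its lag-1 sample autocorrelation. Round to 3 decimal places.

First differences Δx: 5, 6, -8, 0, 8, -15, 17
Mean of differences = 1.8571
Numerator Σ(Δx_t−Δx̄)(Δx_{t+1}−Δx̄) = -379.7347
Denominator Σ(Δx_t−Δx̄)² = 678.8571
r_1(Δx) = -379.7347 / 678.8571 = -0.559

-0.559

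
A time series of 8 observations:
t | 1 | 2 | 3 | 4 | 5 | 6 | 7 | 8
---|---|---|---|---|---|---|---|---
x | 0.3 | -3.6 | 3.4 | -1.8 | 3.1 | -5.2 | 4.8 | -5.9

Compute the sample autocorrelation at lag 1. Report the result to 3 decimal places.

Mean x̄ = (0.3 − 3.6 + 3.4 − 1.8 + 3.1 − 5.2 + 4.8 − 5.9)/8 = -0.6125
Deviations from mean: 0.9125, -2.9875, 4.0125, -1.1875, 3.7125, -4.5875, 5.4125, -5.2875
Σ(x_t−x̄)(x_{t+1}−x̄) = (-2.7261) + (-11.9873) + (-4.7648) + (-4.4086) + (-17.0311) + (-24.8298) + (-28.6186) = -94.3664
Denominator Σ(x_t−x̄)² = 119.3488
r_1 = -94.3664 / 119.3488 = -0.791

-0.791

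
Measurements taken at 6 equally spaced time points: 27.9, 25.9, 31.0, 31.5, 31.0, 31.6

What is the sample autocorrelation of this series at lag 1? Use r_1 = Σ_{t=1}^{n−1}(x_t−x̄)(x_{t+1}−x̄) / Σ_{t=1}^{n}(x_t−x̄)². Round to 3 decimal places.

0.322

Mean x̄ = (27.9 + 25.9 + 31.0 + 31.5 + 31.0 + 31.6)/6 = 29.8167
Deviations from mean: -1.9167, -3.9167, 1.1833, 1.6833, 1.1833, 1.7833
Σ(x_t−x̄)(x_{t+1}−x̄) = (7.5069) + (-4.6347) + (1.9919) + (1.9919) + (2.1103) = 8.9664
Denominator Σ(x_t−x̄)² = 27.8283
r_1 = 8.9664 / 27.8283 = 0.322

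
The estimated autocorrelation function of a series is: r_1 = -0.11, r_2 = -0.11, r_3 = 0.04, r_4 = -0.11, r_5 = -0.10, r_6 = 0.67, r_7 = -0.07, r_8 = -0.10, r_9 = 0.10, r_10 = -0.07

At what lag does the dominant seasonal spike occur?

6

The largest autocorrelation is r_6 = 0.67; the remaining lags stay at or below 0.10.
The dominant spike at lag 6 indicates a seasonal period of 6.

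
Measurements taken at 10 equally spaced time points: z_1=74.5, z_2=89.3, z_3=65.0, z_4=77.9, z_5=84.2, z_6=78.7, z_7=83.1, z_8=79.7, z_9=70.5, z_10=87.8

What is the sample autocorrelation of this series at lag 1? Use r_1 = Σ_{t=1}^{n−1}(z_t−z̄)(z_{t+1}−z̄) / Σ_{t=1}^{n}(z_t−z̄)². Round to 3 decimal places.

-0.505

Mean z̄ = (74.5 + 89.3 + 65.0 + 77.9 + 84.2 + 78.7 + 83.1 + 79.7 + 70.5 + 87.8)/10 = 79.0700
Numerator Σ_{t=1}^{9}(z_t−z̄)(z_{t+1}−z̄) = -261.2929
Denominator Σ(z_t−z̄)² = 517.6210
r_1 = -261.2929 / 517.6210 = -0.505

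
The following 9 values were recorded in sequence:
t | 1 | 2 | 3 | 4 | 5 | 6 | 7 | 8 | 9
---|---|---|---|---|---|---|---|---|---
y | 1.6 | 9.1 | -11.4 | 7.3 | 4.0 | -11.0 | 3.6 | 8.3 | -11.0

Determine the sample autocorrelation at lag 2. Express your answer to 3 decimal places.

-0.319

Mean ȳ = (1.6 + 9.1 − 11.4 + 7.3 + 4.0 − 11.0 + 3.6 + 8.3 − 11.0)/9 = 0.0556
Σ(y_t−ȳ)(y_{t+2}−ȳ) = (-17.6925) + (65.5220) + (-45.1858) + (-80.0914) + (13.9809) + (-91.1469) + (-39.1858) = -193.7995
Denominator Σ(y_t−ȳ)² = 608.4422
r_2 = -193.7995 / 608.4422 = -0.319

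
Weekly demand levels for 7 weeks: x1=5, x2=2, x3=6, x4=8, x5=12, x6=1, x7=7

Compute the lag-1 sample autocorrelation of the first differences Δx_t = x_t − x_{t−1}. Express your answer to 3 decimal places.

First differences Δx: -3, 4, 2, 4, -11, 6
Mean of differences = 0.3333
Numerator Σ(Δx_t−Δx̄)(Δx_{t+1}−Δx̄) = -105.7778
Denominator Σ(Δx_t−Δx̄)² = 201.3333
r_1(Δx) = -105.7778 / 201.3333 = -0.525

-0.525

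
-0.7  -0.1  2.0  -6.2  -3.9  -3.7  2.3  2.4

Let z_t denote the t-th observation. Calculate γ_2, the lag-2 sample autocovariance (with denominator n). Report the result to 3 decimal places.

-2.137

Mean z̄ = (-0.7 − 0.1 + 2.0 − 6.2 − 3.9 − 3.7 + 2.3 + 2.4)/8 = -0.9875
Σ_{t=1}^{6}(z_t−z̄)(z_{t+2}−z̄) = -17.0928
γ_2 = -17.0928 / 8 = -2.137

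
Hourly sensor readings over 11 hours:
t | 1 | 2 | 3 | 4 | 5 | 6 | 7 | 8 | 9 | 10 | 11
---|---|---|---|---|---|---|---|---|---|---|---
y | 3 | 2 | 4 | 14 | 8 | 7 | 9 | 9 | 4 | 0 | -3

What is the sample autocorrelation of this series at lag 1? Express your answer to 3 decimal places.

0.417

Mean ȳ = (3 + 2 + 4 + 14 + 8 + 7 + 9 + 9 + 4 + 0 − 3)/11 = 5.1818
Numerator Σ_{t=1}^{10}(y_t−ȳ)(y_{t+1}−ȳ) = 95.7851
Denominator Σ(y_t−ȳ)² = 229.6364
r_1 = 95.7851 / 229.6364 = 0.417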